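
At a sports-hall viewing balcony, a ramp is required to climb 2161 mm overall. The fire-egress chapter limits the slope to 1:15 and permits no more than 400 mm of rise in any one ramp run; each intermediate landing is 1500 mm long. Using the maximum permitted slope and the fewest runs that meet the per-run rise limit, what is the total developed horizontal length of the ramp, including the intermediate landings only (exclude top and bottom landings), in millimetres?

39915 mm

At most 400 each: 2161/400 = 5.40, giving 6 ramp runs. That means 5 intermediate landings.
Ramp run (horizontal) at 1:15: 2161 × 15 = 32415 mm.
5 intermediate landings contribute 5 × 1500 = 7500 mm.
Total developed length = 32415 + 7500 = 39915 mm.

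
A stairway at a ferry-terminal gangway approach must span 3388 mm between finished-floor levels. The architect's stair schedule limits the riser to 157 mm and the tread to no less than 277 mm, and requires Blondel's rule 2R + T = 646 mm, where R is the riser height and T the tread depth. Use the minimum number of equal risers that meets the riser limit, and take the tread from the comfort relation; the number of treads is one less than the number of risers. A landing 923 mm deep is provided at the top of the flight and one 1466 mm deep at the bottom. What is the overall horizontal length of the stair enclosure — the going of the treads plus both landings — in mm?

⌈3388/157⌉ = 22 risers.
Riser R = 3388 / 22 = 154 mm, within the 157 mm limit.
T = 646 − 2·154 = 338 mm, which satisfies the 277 mm minimum.
Treads = 22 − 1 = 21; going = 21 × 338 = 7098 mm.
Add landings: 7098 + 923 + 1466 = 9487 mm.

9487 mm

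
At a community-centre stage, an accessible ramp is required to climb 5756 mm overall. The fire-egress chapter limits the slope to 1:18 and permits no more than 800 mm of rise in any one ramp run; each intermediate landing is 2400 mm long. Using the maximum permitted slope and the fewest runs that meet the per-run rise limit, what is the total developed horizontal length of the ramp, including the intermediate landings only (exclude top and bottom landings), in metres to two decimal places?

5756 / 800 = 7.195 → round up to 8 ramp runs. That means 7 intermediate landings.
Ramp run (horizontal) at 1:18: 5756 × 18 = 103608 mm.
Intermediate landings: 7 × 2400 = 16800 mm.
Developed length = 103608 + 16800 = 120408 mm.
= 120.41 m.

120.41 m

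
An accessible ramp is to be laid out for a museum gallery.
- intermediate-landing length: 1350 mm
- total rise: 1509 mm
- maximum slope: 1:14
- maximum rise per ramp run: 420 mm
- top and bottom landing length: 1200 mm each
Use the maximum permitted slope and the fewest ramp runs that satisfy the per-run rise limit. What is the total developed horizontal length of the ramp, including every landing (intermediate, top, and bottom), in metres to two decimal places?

27.58 m

1509 / 420 = 3.59, so 4 ramp runs are needed. That means 3 intermediate landings.
Ramp run (horizontal) at 1:14: 1509 × 14 = 21126 mm.
Intermediate landings: 3 × 1350 = 4050 mm.
Top and bottom landings: 2 × 1200 = 2400 mm.
Total = 21126 + 4050 + 2400 = 27576 mm.
= 27.58 m.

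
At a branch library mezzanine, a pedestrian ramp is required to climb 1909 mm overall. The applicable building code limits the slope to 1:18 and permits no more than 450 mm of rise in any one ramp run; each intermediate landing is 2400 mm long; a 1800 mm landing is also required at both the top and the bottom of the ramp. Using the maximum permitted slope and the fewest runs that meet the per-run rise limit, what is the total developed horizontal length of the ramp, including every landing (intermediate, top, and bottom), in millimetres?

47562 mm

At most 450 each: 1909/450 = 4.24, giving 5 ramp runs. That means 4 intermediate landings.
Ramp run (horizontal) at 1:18: 1909 × 18 = 34362 mm.
Intermediate landings: 4 × 2400 = 9600 mm.
Top and bottom landings: 2 × 1800 = 3600 mm.
Total = 34362 + 9600 + 3600 = 47562 mm.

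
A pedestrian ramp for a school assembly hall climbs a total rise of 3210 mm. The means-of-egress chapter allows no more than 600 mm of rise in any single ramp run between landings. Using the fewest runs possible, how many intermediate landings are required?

At most 600 each: 3210/600 = 5.35, giving 6 ramp runs.
6 runs are separated by 5 intermediate landings.

5 intermediate landings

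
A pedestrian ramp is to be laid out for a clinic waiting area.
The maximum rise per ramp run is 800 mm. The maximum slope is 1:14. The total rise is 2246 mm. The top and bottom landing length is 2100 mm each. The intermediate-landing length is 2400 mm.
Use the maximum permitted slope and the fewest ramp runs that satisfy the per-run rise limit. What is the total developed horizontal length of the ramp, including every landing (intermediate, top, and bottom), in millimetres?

40444 mm

2246 / 800 = 2.808 → round up to 3 ramp runs. That means 2 intermediate landings.
Ramp run (horizontal) at 1:14: 2246 × 14 = 31444 mm.
Intermediate landings: 2 × 2400 = 4800 mm.
Top and bottom landings: 2 × 2100 = 4200 mm.
Total = 31444 + 4800 + 4200 = 40444 mm.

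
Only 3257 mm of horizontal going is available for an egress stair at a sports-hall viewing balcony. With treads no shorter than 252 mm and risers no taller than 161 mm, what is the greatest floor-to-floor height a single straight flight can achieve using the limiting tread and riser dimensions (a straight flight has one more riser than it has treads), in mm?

3257 / 252 = 12.92, so 12 treads fit.
Risers = treads + 1 = 13.
Maximum height = 13 × 161 = 2093 mm.

2093 mm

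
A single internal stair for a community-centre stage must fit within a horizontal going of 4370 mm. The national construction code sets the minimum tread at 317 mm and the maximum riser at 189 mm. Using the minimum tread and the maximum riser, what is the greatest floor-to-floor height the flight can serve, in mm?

4370 / 317 = 13.79, so 13 treads fit.
Risers = treads + 1 = 14.
Maximum height = 14 × 189 = 2646 mm.

2646 mm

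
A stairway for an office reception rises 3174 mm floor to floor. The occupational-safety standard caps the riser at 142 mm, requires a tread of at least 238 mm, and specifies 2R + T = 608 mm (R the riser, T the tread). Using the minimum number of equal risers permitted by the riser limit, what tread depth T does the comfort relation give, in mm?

332 mm

3174 / 142 = 22.352 → round up to 23 risers.
Each riser is 3174/23 = 138 mm (≤ 142 mm).
T = 608 − 2·138 = 332 mm, which satisfies the 238 mm minimum.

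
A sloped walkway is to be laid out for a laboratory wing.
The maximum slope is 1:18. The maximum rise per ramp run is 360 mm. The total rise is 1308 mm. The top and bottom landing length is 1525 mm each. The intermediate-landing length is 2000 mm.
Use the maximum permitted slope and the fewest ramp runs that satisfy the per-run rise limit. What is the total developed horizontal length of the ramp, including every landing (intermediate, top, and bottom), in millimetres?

32594 mm

⌈1308/360⌉ = 4 ramp runs. That means 3 intermediate landings.
Ramp run (horizontal) at 1:18: 1308 × 18 = 23544 mm.
3 intermediate landings contribute 3 × 2000 = 6000 mm.
Top and bottom landings: 2 × 1525 = 3050 mm.
Total = 23544 + 6000 + 3050 = 32594 mm.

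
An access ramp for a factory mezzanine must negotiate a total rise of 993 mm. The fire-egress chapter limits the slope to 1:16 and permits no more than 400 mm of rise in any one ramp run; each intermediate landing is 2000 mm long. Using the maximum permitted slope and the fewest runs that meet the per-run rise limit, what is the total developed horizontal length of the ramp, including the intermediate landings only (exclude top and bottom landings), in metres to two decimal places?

19.89 m

At most 400 each: 993/400 = 2.48, giving 3 ramp runs. That means 2 intermediate landings.
Horizontal run for 993 mm of rise at 1:16 is 993 × 16 = 15888 mm.
2 intermediate landings contribute 2 × 2000 = 4000 mm.
Developed length = 15888 + 4000 = 19888 mm.
= 19.89 m.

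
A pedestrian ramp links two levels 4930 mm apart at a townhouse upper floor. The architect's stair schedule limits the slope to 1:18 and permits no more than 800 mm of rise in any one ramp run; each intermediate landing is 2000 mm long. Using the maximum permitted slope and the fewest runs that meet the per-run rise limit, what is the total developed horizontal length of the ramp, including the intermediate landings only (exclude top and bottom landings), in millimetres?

100740 mm

4930 / 800 = 6.162 → round up to 7 ramp runs. That means 6 intermediate landings.
Horizontal run for 4930 mm of rise at 1:18 is 4930 × 18 = 88740 mm.
6 intermediate landings contribute 6 × 2000 = 12000 mm.
Total developed length = 88740 + 12000 = 100740 mm.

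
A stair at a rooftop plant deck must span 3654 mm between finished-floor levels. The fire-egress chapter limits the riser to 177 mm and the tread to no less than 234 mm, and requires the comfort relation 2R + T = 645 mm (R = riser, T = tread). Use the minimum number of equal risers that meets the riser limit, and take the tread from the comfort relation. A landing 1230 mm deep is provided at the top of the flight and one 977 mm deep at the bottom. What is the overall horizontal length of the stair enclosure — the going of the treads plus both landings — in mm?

3654 / 177 = 20.64, so 21 risers are needed.
Riser R = 3654 / 21 = 174 mm, within the 177 mm limit.
From 2R + T = 645: T = 645 − 348 = 297 mm.
21 risers give 20 treads; going = 20 × 297 = 5940 mm.
Enclosure = 5940 + 1230 + 977 = 8147 mm.

8147 mm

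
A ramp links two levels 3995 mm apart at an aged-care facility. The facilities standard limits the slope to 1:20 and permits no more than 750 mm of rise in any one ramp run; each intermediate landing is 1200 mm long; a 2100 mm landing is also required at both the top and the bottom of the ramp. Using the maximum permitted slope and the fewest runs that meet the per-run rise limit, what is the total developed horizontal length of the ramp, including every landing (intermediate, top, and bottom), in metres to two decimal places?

90.10 m

At most 750 each: 3995/750 = 5.33, giving 6 ramp runs. That means 5 intermediate landings.
Ramp run (horizontal) at 1:20: 3995 × 20 = 79900 mm.
Intermediate landings: 5 × 1200 = 6000 mm.
Top and bottom landings: 2 × 2100 = 4200 mm.
Total = 79900 + 6000 + 4200 = 90100 mm.
= 90.10 m.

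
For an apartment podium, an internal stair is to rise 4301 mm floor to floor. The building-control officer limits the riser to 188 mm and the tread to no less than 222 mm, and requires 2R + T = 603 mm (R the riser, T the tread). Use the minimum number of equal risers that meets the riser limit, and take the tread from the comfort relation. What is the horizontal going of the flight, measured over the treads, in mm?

5038 mm

4301 / 188 = 22.88, so 23 risers are needed.
Riser R = 4301 / 23 = 187 mm, within the 188 mm limit.
T = 603 − 2·187 = 229 mm, which satisfies the 222 mm minimum.
Treads = 23 − 1 = 22; going = 22 × 229 = 5038 mm.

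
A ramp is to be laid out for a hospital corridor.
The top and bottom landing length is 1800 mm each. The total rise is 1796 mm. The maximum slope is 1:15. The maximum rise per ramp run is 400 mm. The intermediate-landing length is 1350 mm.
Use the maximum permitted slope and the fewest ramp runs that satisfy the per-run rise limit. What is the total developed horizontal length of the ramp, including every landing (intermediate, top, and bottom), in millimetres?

1796 / 400 = 4.490 → round up to 5 ramp runs. That means 4 intermediate landings.
Ramp run (horizontal) at 1:15: 1796 × 15 = 26940 mm.
Intermediate landings: 4 × 1350 = 5400 mm.
Top and bottom landings: 2 × 1800 = 3600 mm.
Total = 26940 + 5400 + 3600 = 35940 mm.

35940 mm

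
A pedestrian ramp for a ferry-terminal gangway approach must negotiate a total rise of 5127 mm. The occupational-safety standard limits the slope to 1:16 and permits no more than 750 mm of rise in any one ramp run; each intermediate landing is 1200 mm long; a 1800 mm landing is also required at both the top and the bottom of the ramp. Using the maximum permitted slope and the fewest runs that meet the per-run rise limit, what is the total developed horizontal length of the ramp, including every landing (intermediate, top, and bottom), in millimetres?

92832 mm

5127 / 750 = 6.836 → round up to 7 ramp runs. That means 6 intermediate landings.
Ramp run (horizontal) at 1:16: 5127 × 16 = 82032 mm.
Intermediate landings: 6 × 1200 = 7200 mm.
Top and bottom landings: 2 × 1800 = 3600 mm.
Total = 82032 + 7200 + 3600 = 92832 mm.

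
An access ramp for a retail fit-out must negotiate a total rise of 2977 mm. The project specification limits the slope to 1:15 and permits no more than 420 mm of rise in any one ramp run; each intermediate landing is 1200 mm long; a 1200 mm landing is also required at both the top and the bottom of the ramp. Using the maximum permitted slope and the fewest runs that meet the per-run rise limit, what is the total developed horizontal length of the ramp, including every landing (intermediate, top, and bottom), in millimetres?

2977 / 420 = 7.09, so 8 ramp runs are needed. That means 7 intermediate landings.
Horizontal run for 2977 mm of rise at 1:15 is 2977 × 15 = 44655 mm.
7 intermediate landings contribute 7 × 1200 = 8400 mm.
Top and bottom landings: 2 × 1200 = 2400 mm.
Total = 44655 + 8400 + 2400 = 55455 mm.

55455 mm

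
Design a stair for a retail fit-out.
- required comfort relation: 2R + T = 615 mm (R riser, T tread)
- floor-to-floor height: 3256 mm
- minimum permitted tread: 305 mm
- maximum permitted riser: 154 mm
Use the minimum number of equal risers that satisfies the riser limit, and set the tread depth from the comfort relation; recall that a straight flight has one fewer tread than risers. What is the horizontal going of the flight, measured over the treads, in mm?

6699 mm

⌈3256/154⌉ = 22 risers.
Each riser is 3256/22 = 148 mm (≤ 154 mm).
Tread T = 615 − 2 × 148 = 319 mm (≥ 305 mm).
22 risers give 21 treads; going = 21 × 319 = 6699 mm.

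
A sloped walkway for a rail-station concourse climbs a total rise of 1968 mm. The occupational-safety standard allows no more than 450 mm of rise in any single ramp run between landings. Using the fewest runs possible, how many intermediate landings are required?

4 intermediate landings

⌈1968/450⌉ = 5 ramp runs.
5 runs are separated by 4 intermediate landings.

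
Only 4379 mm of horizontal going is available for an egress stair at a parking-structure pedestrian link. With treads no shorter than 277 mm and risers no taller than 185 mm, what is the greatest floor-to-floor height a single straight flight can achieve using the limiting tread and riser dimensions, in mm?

Treads that fit: ⌊4379 / 277⌋ = 15.
Risers = treads + 1 = 16.
Maximum height = 16 × 185 = 2960 mm.

2960 mm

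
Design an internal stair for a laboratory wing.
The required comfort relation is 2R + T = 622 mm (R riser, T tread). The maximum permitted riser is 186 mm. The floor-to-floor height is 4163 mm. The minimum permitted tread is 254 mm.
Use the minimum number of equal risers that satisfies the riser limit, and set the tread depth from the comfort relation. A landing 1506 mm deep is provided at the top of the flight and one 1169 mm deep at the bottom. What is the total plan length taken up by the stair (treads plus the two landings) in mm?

4163 / 186 = 22.38, so 23 risers are needed.
R = 4163 ÷ 23 = 181 mm.
T = 622 − 2·181 = 260 mm, which satisfies the 254 mm minimum.
23 risers give 22 treads; going = 22 × 260 = 5720 mm.
Enclosure = 5720 + 1506 + 1169 = 8395 mm.

8395 mm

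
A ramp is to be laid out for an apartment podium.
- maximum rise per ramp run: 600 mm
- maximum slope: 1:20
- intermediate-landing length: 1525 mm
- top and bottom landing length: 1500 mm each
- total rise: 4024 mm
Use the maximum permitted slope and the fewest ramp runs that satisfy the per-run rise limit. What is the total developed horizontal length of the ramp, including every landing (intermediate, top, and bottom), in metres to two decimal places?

⌈4024/600⌉ = 7 ramp runs. That means 6 intermediate landings.
Horizontal run for 4024 mm of rise at 1:20 is 4024 × 20 = 80480 mm.
Intermediate landings: 6 × 1525 = 9150 mm.
Top and bottom landings: 2 × 1500 = 3000 mm.
Total = 80480 + 9150 + 3000 = 92630 mm.
= 92.63 m.

92.63 m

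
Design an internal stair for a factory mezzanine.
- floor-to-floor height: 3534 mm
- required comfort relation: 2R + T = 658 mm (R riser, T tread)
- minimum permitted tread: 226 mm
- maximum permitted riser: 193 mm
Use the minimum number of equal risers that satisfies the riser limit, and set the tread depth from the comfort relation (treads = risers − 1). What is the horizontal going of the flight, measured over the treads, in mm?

5148 mm

At most 193 each: 3534/193 = 18.31, giving 19 risers.
R = 3534 ÷ 19 = 186 mm.
Tread T = 658 − 2 × 186 = 286 mm (≥ 226 mm).
Treads = 19 − 1 = 18; going = 18 × 286 = 5148 mm.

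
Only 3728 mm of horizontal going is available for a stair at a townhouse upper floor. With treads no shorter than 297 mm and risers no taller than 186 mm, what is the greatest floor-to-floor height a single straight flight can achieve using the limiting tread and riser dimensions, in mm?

2418 mm

Treads that fit: ⌊3728 / 297⌋ = 12.
Risers = treads + 1 = 13.
Maximum height = 13 × 186 = 2418 mm.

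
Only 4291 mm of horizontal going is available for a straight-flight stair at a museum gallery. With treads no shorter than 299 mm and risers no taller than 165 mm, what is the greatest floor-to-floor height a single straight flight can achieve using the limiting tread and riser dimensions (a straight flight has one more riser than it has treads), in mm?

2475 mm

4291 / 299 = 14.35, so 14 treads fit.
Risers = treads + 1 = 15.
Maximum height = 15 × 165 = 2475 mm.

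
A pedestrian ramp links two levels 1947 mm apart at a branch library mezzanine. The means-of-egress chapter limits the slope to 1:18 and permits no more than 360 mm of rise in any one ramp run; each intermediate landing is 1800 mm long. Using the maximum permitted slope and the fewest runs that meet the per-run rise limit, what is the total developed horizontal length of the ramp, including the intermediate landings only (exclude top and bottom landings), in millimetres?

44046 mm

1947 / 360 = 5.408 → round up to 6 ramp runs. That means 5 intermediate landings.
Horizontal run for 1947 mm of rise at 1:18 is 1947 × 18 = 35046 mm.
Intermediate landings: 5 × 1800 = 9000 mm.
Developed length = 35046 + 9000 = 44046 mm.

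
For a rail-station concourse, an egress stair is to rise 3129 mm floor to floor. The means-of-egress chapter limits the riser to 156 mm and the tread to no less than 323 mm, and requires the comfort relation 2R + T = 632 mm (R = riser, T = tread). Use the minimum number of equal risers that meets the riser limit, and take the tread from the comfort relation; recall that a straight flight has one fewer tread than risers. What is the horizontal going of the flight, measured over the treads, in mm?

At most 156 each: 3129/156 = 20.06, giving 21 risers.
R = 3129 ÷ 21 = 149 mm.
Tread T = 632 − 2 × 149 = 334 mm (≥ 323 mm).
Treads = 21 − 1 = 20; going = 20 × 334 = 6680 mm.

6680 mm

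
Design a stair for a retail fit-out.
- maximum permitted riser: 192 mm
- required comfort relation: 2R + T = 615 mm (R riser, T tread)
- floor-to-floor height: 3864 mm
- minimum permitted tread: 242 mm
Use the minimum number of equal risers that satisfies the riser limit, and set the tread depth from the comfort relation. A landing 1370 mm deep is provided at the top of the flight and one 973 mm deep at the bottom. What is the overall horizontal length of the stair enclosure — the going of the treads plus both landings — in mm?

⌈3864/192⌉ = 21 risers.
Riser R = 3864 / 21 = 184 mm, within the 192 mm limit.
From 2R + T = 615: T = 615 − 368 = 247 mm.
21 risers give 20 treads; going = 20 × 247 = 4940 mm.
Add landings: 4940 + 1370 + 973 = 7283 mm.

7283 mm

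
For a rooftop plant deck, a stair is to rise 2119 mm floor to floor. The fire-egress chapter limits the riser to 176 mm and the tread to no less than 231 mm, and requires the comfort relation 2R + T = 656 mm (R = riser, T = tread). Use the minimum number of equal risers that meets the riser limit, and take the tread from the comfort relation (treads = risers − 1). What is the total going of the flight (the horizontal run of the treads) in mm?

3960 mm

2119 / 176 = 12.040 → round up to 13 risers.
Riser R = 2119 / 13 = 163 mm, within the 176 mm limit.
Tread T = 656 − 2 × 163 = 330 mm (≥ 231 mm).
13 risers give 12 treads; going = 12 × 330 = 3960 mm.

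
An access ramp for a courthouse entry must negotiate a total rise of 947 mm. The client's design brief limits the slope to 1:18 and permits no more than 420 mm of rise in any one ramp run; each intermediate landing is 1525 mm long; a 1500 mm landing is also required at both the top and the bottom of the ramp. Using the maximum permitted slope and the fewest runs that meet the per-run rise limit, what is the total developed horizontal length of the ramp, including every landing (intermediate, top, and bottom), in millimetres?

947 / 420 = 2.255 → round up to 3 ramp runs. That means 2 intermediate landings.
Horizontal run for 947 mm of rise at 1:18 is 947 × 18 = 17046 mm.
2 intermediate landings contribute 2 × 1525 = 3050 mm.
Top and bottom landings: 2 × 1500 = 3000 mm.
Total = 17046 + 3050 + 3000 = 23096 mm.

23096 mm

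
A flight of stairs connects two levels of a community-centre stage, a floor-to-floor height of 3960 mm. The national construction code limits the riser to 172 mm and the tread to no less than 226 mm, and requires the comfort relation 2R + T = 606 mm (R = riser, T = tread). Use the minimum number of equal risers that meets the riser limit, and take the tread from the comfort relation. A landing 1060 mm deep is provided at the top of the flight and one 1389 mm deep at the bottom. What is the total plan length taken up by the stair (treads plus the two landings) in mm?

3960 / 172 = 23.023 → round up to 24 risers.
Each riser is 3960/24 = 165 mm (≤ 172 mm).
From 2R + T = 606: T = 606 − 330 = 276 mm.
24 risers give 23 treads; going = 23 × 276 = 6348 mm.
Add landings: 6348 + 1060 + 1389 = 8797 mm.

8797 mm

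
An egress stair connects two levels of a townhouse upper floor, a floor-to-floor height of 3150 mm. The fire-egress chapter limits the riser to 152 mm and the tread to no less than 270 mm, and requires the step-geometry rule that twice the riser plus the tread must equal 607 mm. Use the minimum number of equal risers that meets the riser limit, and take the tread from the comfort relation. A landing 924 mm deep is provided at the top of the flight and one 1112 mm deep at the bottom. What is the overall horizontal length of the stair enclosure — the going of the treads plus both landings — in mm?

8176 mm

At most 152 each: 3150/152 = 20.72, giving 21 risers.
R = 3150 ÷ 21 = 150 mm.
Tread T = 607 − 2 × 150 = 307 mm (≥ 270 mm).
Treads = 21 − 1 = 20; going = 20 × 307 = 6140 mm.
Enclosure = 6140 + 924 + 1112 = 8176 mm.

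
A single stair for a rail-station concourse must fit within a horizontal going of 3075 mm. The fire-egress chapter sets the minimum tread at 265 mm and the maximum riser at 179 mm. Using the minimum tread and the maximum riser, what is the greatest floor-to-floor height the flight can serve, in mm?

2148 mm

Treads that fit: ⌊3075 / 265⌋ = 11.
Risers = treads + 1 = 12.
Maximum height = 12 × 179 = 2148 mm.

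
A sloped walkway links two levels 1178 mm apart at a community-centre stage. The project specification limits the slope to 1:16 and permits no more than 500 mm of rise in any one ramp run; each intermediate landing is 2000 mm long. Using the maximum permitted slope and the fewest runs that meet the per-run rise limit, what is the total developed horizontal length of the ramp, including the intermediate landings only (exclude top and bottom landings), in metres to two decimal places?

22.85 m

1178 / 500 = 2.36, so 3 ramp runs are needed. That means 2 intermediate landings.
Ramp run (horizontal) at 1:16: 1178 × 16 = 18848 mm.
Intermediate landings: 2 × 2000 = 4000 mm.
Total developed length = 18848 + 4000 = 22848 mm.
= 22.85 m.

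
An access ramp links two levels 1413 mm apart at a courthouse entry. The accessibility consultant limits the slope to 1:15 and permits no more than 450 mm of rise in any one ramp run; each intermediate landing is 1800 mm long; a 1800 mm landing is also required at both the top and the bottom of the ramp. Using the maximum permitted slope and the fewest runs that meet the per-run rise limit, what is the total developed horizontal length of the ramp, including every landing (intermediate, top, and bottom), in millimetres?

30195 mm

1413 / 450 = 3.14, so 4 ramp runs are needed. That means 3 intermediate landings.
Ramp run (horizontal) at 1:15: 1413 × 15 = 21195 mm.
3 intermediate landings contribute 3 × 1800 = 5400 mm.
Top and bottom landings: 2 × 1800 = 3600 mm.
Total = 21195 + 5400 + 3600 = 30195 mm.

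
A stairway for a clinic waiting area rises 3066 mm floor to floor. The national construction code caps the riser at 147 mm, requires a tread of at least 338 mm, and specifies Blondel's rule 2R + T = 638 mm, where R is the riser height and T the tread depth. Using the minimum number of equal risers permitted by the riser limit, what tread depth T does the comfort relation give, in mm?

⌈3066/147⌉ = 21 risers.
Each riser is 3066/21 = 146 mm (≤ 147 mm).
Tread T = 638 − 2 × 146 = 346 mm (≥ 338 mm).

346 mm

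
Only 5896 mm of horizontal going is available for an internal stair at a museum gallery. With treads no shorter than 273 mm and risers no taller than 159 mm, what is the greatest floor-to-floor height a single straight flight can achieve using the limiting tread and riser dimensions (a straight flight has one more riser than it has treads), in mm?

3498 mm

Treads that fit: ⌊5896 / 273⌋ = 21.
Risers = treads + 1 = 22.
Maximum height = 22 × 159 = 3498 mm.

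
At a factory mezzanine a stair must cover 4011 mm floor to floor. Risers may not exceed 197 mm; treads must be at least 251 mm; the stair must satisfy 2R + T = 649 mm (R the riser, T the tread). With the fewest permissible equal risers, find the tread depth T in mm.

⌈4011/197⌉ = 21 risers.
Riser R = 4011 / 21 = 191 mm, within the 197 mm limit.
Tread T = 649 − 2 × 191 = 267 mm (≥ 251 mm).

267 mm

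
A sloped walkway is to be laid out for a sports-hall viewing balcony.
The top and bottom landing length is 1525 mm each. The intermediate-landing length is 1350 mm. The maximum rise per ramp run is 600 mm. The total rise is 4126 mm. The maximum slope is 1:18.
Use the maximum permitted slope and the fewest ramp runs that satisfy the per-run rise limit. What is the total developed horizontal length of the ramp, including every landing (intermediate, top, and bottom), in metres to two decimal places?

85.42 m

4126 / 600 = 6.877 → round up to 7 ramp runs. That means 6 intermediate landings.
Horizontal run for 4126 mm of rise at 1:18 is 4126 × 18 = 74268 mm.
Intermediate landings: 6 × 1350 = 8100 mm.
Top and bottom landings: 2 × 1525 = 3050 mm.
Total = 74268 + 8100 + 3050 = 85418 mm.
= 85.42 m.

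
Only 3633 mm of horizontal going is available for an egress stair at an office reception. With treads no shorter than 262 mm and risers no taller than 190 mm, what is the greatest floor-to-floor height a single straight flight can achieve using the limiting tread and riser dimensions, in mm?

2660 mm

3633 / 262 = 13.87, so 13 treads fit.
Risers = treads + 1 = 14.
Maximum height = 14 × 190 = 2660 mm.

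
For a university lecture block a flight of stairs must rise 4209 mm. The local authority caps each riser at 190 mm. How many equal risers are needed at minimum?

4209 / 190 = 22.153 → round up to 23 risers.

23 risers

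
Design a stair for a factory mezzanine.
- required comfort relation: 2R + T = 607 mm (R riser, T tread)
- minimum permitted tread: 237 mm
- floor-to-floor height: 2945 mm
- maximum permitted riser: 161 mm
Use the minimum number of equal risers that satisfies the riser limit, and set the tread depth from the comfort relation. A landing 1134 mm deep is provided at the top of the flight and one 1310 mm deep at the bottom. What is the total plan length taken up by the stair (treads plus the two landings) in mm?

7790 mm

2945 / 161 = 18.29, so 19 risers are needed.
Riser R = 2945 / 19 = 155 mm, within the 161 mm limit.
From 2R + T = 607: T = 607 − 310 = 297 mm.
Going = (19 − 1) × 297 = 5346 mm.
Add landings: 5346 + 1134 + 1310 = 7790 mm.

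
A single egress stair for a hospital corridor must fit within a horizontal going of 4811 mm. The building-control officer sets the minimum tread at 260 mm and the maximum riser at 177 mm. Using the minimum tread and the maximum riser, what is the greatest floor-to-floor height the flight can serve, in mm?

3363 mm

Treads that fit: ⌊4811 / 260⌋ = 18.
Risers = treads + 1 = 19.
Maximum height = 19 × 177 = 3363 mm.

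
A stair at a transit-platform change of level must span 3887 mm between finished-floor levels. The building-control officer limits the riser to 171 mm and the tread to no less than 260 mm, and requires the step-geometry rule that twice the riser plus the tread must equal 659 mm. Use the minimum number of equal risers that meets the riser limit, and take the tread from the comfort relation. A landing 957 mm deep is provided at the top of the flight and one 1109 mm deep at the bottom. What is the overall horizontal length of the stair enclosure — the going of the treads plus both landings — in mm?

⌈3887/171⌉ = 23 risers.
R = 3887 ÷ 23 = 169 mm.
Tread T = 659 − 2 × 169 = 321 mm (≥ 260 mm).
23 risers give 22 treads; going = 22 × 321 = 7062 mm.
Enclosure = 7062 + 957 + 1109 = 9128 mm.

9128 mm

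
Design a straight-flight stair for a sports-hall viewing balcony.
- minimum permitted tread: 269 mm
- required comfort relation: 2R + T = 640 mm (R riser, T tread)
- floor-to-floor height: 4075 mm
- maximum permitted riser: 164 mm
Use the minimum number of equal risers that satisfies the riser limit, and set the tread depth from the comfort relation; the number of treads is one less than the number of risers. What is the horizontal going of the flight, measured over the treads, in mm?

⌈4075/164⌉ = 25 risers.
Each riser is 4075/25 = 163 mm (≤ 164 mm).
T = 640 − 2·163 = 314 mm, which satisfies the 269 mm minimum.
25 risers give 24 treads; going = 24 × 314 = 7536 mm.

7536 mm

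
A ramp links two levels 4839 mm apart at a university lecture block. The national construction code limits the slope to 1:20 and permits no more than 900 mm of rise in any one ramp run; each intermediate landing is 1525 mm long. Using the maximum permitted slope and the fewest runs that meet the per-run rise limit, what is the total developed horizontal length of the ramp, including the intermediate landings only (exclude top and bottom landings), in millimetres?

At most 900 each: 4839/900 = 5.38, giving 6 ramp runs. That means 5 intermediate landings.
Ramp run (horizontal) at 1:20: 4839 × 20 = 96780 mm.
5 intermediate landings contribute 5 × 1525 = 7625 mm.
Developed length = 96780 + 7625 = 104405 mm.

104405 mm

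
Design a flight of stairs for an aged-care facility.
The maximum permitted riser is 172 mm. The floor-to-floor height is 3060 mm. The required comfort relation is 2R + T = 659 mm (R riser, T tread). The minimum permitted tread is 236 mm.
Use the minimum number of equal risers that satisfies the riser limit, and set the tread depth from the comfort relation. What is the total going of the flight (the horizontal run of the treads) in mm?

5423 mm

3060 / 172 = 17.791 → round up to 18 risers.
Riser R = 3060 / 18 = 170 mm, within the 172 mm limit.
Tread T = 659 − 2 × 170 = 319 mm (≥ 236 mm).
Going = (18 − 1) × 319 = 5423 mm.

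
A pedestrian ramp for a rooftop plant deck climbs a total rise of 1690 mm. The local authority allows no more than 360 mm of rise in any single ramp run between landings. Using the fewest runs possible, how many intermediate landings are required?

⌈1690/360⌉ = 5 ramp runs.
5 runs are separated by 4 intermediate landings.

4 intermediate landings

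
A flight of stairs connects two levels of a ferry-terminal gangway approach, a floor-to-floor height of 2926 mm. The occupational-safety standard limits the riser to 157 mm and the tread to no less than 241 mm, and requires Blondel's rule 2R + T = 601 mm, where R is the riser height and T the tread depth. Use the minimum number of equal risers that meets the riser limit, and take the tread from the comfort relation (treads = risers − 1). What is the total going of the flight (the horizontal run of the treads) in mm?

5274 mm

2926 / 157 = 18.637 → round up to 19 risers.
R = 2926 ÷ 19 = 154 mm.
From 2R + T = 601: T = 601 − 308 = 293 mm.
Going = (19 − 1) × 293 = 5274 mm.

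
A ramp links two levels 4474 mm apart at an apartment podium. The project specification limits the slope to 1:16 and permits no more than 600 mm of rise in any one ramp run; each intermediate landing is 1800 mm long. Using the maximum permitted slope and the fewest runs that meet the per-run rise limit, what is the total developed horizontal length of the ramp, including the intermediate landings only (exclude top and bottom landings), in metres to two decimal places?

84.18 m

At most 600 each: 4474/600 = 7.46, giving 8 ramp runs. That means 7 intermediate landings.
Horizontal run for 4474 mm of rise at 1:16 is 4474 × 16 = 71584 mm.
Intermediate landings: 7 × 1800 = 12600 mm.
Total developed length = 71584 + 12600 = 84184 mm.
= 84.18 m.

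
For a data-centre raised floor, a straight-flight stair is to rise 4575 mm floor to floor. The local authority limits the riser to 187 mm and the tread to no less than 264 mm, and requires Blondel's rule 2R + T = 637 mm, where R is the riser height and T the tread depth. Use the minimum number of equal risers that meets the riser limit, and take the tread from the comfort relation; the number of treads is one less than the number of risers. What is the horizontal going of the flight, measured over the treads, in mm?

6504 mm

⌈4575/187⌉ = 25 risers.
Each riser is 4575/25 = 183 mm (≤ 187 mm).
T = 637 − 2·183 = 271 mm, which satisfies the 264 mm minimum.
25 risers give 24 treads; going = 24 × 271 = 6504 mm.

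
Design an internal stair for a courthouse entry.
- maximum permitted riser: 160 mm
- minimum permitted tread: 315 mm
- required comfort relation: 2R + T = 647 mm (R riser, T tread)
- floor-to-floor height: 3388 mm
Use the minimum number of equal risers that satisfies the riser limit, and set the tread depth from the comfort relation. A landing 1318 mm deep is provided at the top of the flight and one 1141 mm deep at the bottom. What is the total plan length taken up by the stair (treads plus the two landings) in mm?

3388 / 160 = 21.175 → round up to 22 risers.
R = 3388 ÷ 22 = 154 mm.
From 2R + T = 647: T = 647 − 308 = 339 mm.
Treads = 22 − 1 = 21; going = 21 × 339 = 7119 mm.
Add landings: 7119 + 1318 + 1141 = 9578 mm.

9578 mm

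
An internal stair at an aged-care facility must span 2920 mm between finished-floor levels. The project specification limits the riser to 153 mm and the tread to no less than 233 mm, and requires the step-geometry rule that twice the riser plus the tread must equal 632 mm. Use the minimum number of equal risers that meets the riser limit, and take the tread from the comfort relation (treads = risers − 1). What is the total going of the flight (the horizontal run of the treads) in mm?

2920 / 153 = 19.08, so 20 risers are needed.
Riser R = 2920 / 20 = 146 mm, within the 153 mm limit.
T = 632 − 2·146 = 340 mm, which satisfies the 233 mm minimum.
Going = (20 − 1) × 340 = 6460 mm.

6460 mm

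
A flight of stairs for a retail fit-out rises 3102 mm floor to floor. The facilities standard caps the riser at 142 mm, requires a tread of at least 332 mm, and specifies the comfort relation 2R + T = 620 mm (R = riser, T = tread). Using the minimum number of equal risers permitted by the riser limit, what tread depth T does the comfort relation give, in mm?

338 mm

At most 142 each: 3102/142 = 21.85, giving 22 risers.
R = 3102 ÷ 22 = 141 mm.
T = 620 − 2·141 = 338 mm, which satisfies the 332 mm minimum.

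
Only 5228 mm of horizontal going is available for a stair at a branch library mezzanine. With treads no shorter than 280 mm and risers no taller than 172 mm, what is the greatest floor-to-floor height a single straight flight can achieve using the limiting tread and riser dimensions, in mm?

5228 / 280 = 18.67, so 18 treads fit.
Risers = treads + 1 = 19.
Maximum height = 19 × 172 = 3268 mm.

3268 mm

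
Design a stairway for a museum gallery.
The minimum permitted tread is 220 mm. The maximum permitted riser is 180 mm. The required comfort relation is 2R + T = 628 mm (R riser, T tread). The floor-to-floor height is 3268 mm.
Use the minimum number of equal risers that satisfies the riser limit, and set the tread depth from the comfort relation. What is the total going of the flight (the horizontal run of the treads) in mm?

3268 / 180 = 18.16, so 19 risers are needed.
Riser R = 3268 / 19 = 172 mm, within the 180 mm limit.
Tread T = 628 − 2 × 172 = 284 mm (≥ 220 mm).
Treads = 19 − 1 = 18; going = 18 × 284 = 5112 mm.

5112 mm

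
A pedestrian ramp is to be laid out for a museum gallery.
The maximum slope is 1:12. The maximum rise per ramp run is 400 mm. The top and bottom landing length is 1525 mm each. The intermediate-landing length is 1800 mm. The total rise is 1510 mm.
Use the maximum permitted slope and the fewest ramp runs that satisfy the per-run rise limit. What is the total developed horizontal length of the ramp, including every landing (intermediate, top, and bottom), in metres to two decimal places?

26.57 m

1510 / 400 = 3.77, so 4 ramp runs are needed. That means 3 intermediate landings.
Ramp run (horizontal) at 1:12: 1510 × 12 = 18120 mm.
3 intermediate landings contribute 3 × 1800 = 5400 mm.
Top and bottom landings: 2 × 1525 = 3050 mm.
Total = 18120 + 5400 + 3050 = 26570 mm.
= 26.57 m.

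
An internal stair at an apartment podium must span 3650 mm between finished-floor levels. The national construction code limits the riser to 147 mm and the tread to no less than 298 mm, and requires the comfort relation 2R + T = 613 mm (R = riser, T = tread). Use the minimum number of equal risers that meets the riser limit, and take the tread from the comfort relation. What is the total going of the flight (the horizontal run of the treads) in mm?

3650 / 147 = 24.83, so 25 risers are needed.
R = 3650 ÷ 25 = 146 mm.
T = 613 − 2·146 = 321 mm, which satisfies the 298 mm minimum.
Treads = 25 − 1 = 24; going = 24 × 321 = 7704 mm.

7704 mm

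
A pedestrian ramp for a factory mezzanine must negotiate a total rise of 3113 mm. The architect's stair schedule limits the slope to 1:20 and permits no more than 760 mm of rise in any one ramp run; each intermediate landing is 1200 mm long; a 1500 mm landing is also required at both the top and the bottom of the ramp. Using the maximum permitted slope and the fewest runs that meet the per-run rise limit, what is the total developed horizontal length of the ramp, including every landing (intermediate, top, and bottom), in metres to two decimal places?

70.06 m

3113 / 760 = 4.10, so 5 ramp runs are needed. That means 4 intermediate landings.
Ramp run (horizontal) at 1:20: 3113 × 20 = 62260 mm.
4 intermediate landings contribute 4 × 1200 = 4800 mm.
Top and bottom landings: 2 × 1500 = 3000 mm.
Total = 62260 + 4800 + 3000 = 70060 mm.
= 70.06 m.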